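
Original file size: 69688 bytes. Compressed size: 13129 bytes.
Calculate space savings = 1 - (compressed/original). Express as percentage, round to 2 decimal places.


ratio = compressed/original = 13129/69688 = 0.188397
savings = 1 - ratio = 1 - 0.188397 = 0.811603
as a percentage: 0.811603 * 100 = 81.16%

Space savings = 1 - 13129/69688 = 81.16%


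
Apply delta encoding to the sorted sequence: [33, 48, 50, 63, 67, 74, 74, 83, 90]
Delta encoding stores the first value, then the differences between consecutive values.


First value: 33
Deltas:
  48 - 33 = 15
  50 - 48 = 2
  63 - 50 = 13
  67 - 63 = 4
  74 - 67 = 7
  74 - 74 = 0
  83 - 74 = 9
  90 - 83 = 7


Delta encoded: [33, 15, 2, 13, 4, 7, 0, 9, 7]


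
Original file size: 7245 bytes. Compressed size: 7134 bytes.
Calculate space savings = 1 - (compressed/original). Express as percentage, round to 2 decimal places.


ratio = compressed/original = 7134/7245 = 0.984679
savings = 1 - ratio = 1 - 0.984679 = 0.015321
as a percentage: 0.015321 * 100 = 1.53%

Space savings = 1 - 7134/7245 = 1.53%


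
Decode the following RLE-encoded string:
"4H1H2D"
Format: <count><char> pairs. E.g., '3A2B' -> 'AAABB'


Expanding each <count><char> pair:
  4H -> 'HHHH'
  1H -> 'H'
  2D -> 'DD'

Decoded = HHHHHDD


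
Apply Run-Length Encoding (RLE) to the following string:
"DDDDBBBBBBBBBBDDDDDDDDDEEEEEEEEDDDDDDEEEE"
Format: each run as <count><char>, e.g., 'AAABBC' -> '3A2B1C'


Scanning runs left to right:
  i=0: run of 'D' x 4 -> '4D'
  i=4: run of 'B' x 10 -> '10B'
  i=14: run of 'D' x 9 -> '9D'
  i=23: run of 'E' x 8 -> '8E'
  i=31: run of 'D' x 6 -> '6D'
  i=37: run of 'E' x 4 -> '4E'

RLE = 4D10B9D8E6D4E


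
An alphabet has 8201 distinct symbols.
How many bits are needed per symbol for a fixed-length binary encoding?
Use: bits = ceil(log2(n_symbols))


log2(8201) = 13.0016
Bracket: 2^13 = 8192 < 8201 <= 2^14 = 16384
So ceil(log2(8201)) = 14

bits = ceil(log2(8201)) = ceil(13.0016) = 14 bits


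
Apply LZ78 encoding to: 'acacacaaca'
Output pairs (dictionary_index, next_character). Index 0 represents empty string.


LZ78 encoding steps:
Dictionary: {0: ''}
Step 1: w='' (idx 0), next='a' -> output (0, 'a'), add 'a' as idx 1
Step 2: w='' (idx 0), next='c' -> output (0, 'c'), add 'c' as idx 2
Step 3: w='a' (idx 1), next='c' -> output (1, 'c'), add 'ac' as idx 3
Step 4: w='ac' (idx 3), next='a' -> output (3, 'a'), add 'aca' as idx 4
Step 5: w='aca' (idx 4), end of input -> output (4, '')


Encoded: [(0, 'a'), (0, 'c'), (1, 'c'), (3, 'a'), (4, '')]


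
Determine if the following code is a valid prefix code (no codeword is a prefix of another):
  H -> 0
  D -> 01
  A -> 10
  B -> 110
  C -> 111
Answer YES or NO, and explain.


Checking each pair (does one codeword prefix another?):
  H='0' vs D='01': prefix -- VIOLATION

NO -- this is NOT a valid prefix code. H (0) is a prefix of D (01).


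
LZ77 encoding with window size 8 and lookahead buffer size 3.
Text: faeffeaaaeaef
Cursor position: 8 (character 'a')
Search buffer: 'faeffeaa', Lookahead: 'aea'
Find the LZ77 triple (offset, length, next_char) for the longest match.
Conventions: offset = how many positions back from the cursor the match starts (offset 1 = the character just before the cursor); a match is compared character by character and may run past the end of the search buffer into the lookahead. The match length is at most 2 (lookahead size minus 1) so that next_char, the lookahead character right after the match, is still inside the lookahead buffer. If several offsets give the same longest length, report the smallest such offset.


Try each offset into the search buffer:
  offset=1 (pos 7, char 'a'): match length 1
  offset=2 (pos 6, char 'a'): match length 1
  offset=3 (pos 5, char 'e'): match length 0
  offset=4 (pos 4, char 'f'): match length 0
  offset=5 (pos 3, char 'f'): match length 0
  offset=6 (pos 2, char 'e'): match length 0
  offset=7 (pos 1, char 'a'): match length 2
  offset=8 (pos 0, char 'f'): match length 0
Longest match has length 2 at offset 7.
next_char = character at position 8 + 2 = 10 -> 'a'

Best match: offset=7, length=2 (matching 'ae' starting at position 1)
LZ77 triple: (7, 2, 'a')


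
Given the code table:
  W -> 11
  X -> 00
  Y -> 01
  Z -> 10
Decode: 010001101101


Decoding:
01 -> Y
00 -> X
01 -> Y
10 -> Z
11 -> W
01 -> Y


Result: YXYZWY


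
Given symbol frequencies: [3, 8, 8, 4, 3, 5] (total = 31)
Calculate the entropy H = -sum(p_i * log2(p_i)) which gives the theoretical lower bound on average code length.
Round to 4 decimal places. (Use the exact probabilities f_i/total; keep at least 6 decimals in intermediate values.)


Per-symbol terms -p_i * log2(p_i) with p_i = f_i/31:
  p = 3/31 = 0.096774: log2(p) = -3.369234, -p*log2(p) = 0.326055
  p = 8/31 = 0.258065: log2(p) = -1.954196, -p*log2(p) = 0.504309
  p = 8/31 = 0.258065: log2(p) = -1.954196, -p*log2(p) = 0.504309
  p = 4/31 = 0.129032: log2(p) = -2.954196, -p*log2(p) = 0.381187
  p = 3/31 = 0.096774: log2(p) = -3.369234, -p*log2(p) = 0.326055
  p = 5/31 = 0.161290: log2(p) = -2.632268, -p*log2(p) = 0.424559
H = 0.326055 + 0.504309 + 0.504309 + 0.381187 + 0.326055 + 0.424559 = 2.466474

H = 2.4665 bits/symbol


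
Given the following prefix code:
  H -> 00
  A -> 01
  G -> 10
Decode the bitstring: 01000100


Decoding step by step:
Bits 01 -> A
Bits 00 -> H
Bits 01 -> A
Bits 00 -> H


Decoded message: AHAH


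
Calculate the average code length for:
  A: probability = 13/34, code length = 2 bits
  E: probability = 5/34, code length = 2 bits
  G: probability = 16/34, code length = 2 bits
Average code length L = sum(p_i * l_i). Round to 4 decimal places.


Weighted contributions p_i * l_i:
  A: (13/34) * 2 = 26/34
  E: (5/34) * 2 = 10/34
  G: (16/34) * 2 = 32/34
Sum = (26 + 10 + 32)/34 = 68/34

L = 68/34 = 2.0000 bits/symbol


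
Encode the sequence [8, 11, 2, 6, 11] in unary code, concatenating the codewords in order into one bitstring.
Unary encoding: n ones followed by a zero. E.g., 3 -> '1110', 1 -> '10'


Encode each number as n ones followed by a terminating 0:
  8 -> 111111110 (9 bits)
  11 -> 111111111110 (12 bits)
  2 -> 110 (3 bits)
  6 -> 1111110 (7 bits)
  11 -> 111111111110 (12 bits)
Total length = 9 + 12 + 3 + 7 + 12 = 43 bits.

Unary([8, 11, 2, 6, 11]) = 1111111101111111111101101111110111111111110 (43 bits)


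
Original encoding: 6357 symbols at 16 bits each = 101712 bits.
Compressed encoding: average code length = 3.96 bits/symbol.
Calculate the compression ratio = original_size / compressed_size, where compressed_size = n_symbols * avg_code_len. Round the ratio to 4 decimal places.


original_size = n_symbols * orig_bits = 6357 * 16 = 101712 bits
compressed_size = n_symbols * avg_code_len = 6357 * 3.96 = 25173.72 bits
ratio = original_size / compressed_size = 101712 / 25173.72 = 4.0404

Compression ratio = 4.0404


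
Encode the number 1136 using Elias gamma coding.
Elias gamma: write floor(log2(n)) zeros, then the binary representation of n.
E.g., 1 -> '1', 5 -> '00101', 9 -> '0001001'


num_bits = floor(log2(1136)) + 1 = 11
leading_zeros = num_bits - 1 = 10
binary(1136) = 10001110000

Elias gamma(1136) = '0000000000' + '10001110000' = 000000000010001110000 (21 bits)


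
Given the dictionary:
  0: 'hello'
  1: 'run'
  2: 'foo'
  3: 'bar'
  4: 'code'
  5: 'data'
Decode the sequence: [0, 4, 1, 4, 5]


Look up each index in the dictionary:
  0 -> 'hello'
  4 -> 'code'
  1 -> 'run'
  4 -> 'code'
  5 -> 'data'

Decoded: "hello code run code data"


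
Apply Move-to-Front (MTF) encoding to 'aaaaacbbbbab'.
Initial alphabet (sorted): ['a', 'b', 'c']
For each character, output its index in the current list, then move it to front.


MTF encoding:
'a': index 0 in ['a', 'b', 'c'] -> ['a', 'b', 'c']
'a': index 0 in ['a', 'b', 'c'] -> ['a', 'b', 'c']
'a': index 0 in ['a', 'b', 'c'] -> ['a', 'b', 'c']
'a': index 0 in ['a', 'b', 'c'] -> ['a', 'b', 'c']
'a': index 0 in ['a', 'b', 'c'] -> ['a', 'b', 'c']
'c': index 2 in ['a', 'b', 'c'] -> ['c', 'a', 'b']
'b': index 2 in ['c', 'a', 'b'] -> ['b', 'c', 'a']
'b': index 0 in ['b', 'c', 'a'] -> ['b', 'c', 'a']
'b': index 0 in ['b', 'c', 'a'] -> ['b', 'c', 'a']
'b': index 0 in ['b', 'c', 'a'] -> ['b', 'c', 'a']
'a': index 2 in ['b', 'c', 'a'] -> ['a', 'b', 'c']
'b': index 1 in ['a', 'b', 'c'] -> ['b', 'a', 'c']


Output: [0, 0, 0, 0, 0, 2, 2, 0, 0, 0, 2, 1]


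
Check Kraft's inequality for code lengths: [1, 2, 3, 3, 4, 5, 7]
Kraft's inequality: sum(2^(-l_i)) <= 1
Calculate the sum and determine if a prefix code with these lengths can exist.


Sum = 2^(-1) + 2^(-2) + 2^(-3) + 2^(-3) + 2^(-4) + 2^(-5) + 2^(-7)
    = 0.5 + 0.25 + 0.125 + 0.125 + 0.0625 + 0.03125 + 0.0078125
    = 141/128 = 1.1015625
Since 1.1015625 > 1, Kraft's inequality is NOT satisfied.
A prefix code with these lengths CANNOT exist.

Kraft sum = 1.1015625. Not satisfied.


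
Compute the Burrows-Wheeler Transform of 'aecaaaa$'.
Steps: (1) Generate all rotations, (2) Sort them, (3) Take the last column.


Rotations (sorted):
  0: $aecaaaa -> last char: a
  1: a$aecaaa -> last char: a
  2: aa$aecaa -> last char: a
  3: aaa$aeca -> last char: a
  4: aaaa$aec -> last char: c
  5: aecaaaa$ -> last char: $
  6: caaaa$ae -> last char: e
  7: ecaaaa$a -> last char: a


BWT = aaaac$ea


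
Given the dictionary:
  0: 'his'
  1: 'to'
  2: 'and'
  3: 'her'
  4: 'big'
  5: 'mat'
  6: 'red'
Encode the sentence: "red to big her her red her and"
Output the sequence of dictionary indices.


Look up each word in the dictionary:
  'red' -> 6
  'to' -> 1
  'big' -> 4
  'her' -> 3
  'her' -> 3
  'red' -> 6
  'her' -> 3
  'and' -> 2

Encoded: [6, 1, 4, 3, 3, 6, 3, 2]


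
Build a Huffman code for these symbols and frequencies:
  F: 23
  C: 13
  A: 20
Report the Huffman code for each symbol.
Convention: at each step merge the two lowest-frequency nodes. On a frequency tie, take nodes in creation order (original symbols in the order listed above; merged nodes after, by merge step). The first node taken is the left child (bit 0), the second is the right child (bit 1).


Huffman tree construction:
Step 1: Merge C(13) + A(20) = 33
Step 2: Merge F(23) + (C+A)(33) = 56
Read each symbol's code off the tree from the root (left child = 0, right child = 1).

Codes:
  F: 0 (length 1)
  C: 10 (length 2)
  A: 11 (length 2)
Average code length: 89/56 = 1.5893 bits/symbol


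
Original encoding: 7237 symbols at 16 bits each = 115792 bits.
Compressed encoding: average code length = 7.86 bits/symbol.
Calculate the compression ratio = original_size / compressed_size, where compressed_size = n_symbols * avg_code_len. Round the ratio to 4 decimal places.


original_size = n_symbols * orig_bits = 7237 * 16 = 115792 bits
compressed_size = n_symbols * avg_code_len = 7237 * 7.86 = 56882.82 bits
ratio = original_size / compressed_size = 115792 / 56882.82 = 2.0356

Compression ratio = 2.0356


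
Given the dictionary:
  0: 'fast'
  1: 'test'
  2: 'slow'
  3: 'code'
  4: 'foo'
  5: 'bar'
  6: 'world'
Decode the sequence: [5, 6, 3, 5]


Look up each index in the dictionary:
  5 -> 'bar'
  6 -> 'world'
  3 -> 'code'
  5 -> 'bar'

Decoded: "bar world code bar"


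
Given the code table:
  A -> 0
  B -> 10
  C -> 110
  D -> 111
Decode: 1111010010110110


Decoding:
111 -> D
10 -> B
10 -> B
0 -> A
10 -> B
110 -> C
110 -> C


Result: DBBABCC


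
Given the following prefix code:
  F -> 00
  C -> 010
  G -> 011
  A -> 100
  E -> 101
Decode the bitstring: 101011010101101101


Decoding step by step:
Bits 101 -> E
Bits 011 -> G
Bits 010 -> C
Bits 101 -> E
Bits 101 -> E
Bits 101 -> E


Decoded message: EGCEEE


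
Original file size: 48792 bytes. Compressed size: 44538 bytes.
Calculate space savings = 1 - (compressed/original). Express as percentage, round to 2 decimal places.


ratio = compressed/original = 44538/48792 = 0.912814
savings = 1 - ratio = 1 - 0.912814 = 0.087186
as a percentage: 0.087186 * 100 = 8.72%

Space savings = 1 - 44538/48792 = 8.72%


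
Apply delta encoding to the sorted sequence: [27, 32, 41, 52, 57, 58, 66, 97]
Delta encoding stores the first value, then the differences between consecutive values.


First value: 27
Deltas:
  32 - 27 = 5
  41 - 32 = 9
  52 - 41 = 11
  57 - 52 = 5
  58 - 57 = 1
  66 - 58 = 8
  97 - 66 = 31


Delta encoded: [27, 5, 9, 11, 5, 1, 8, 31]


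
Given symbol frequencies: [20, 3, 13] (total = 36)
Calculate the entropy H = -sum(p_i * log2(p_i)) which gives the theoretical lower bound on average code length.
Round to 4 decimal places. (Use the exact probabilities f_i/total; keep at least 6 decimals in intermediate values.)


Per-symbol terms -p_i * log2(p_i) with p_i = f_i/36:
  p = 20/36 = 0.555556: log2(p) = -0.847997, -p*log2(p) = 0.471109
  p = 3/36 = 0.083333: log2(p) = -3.584963, -p*log2(p) = 0.298747
  p = 13/36 = 0.361111: log2(p) = -1.469485, -p*log2(p) = 0.530647
H = 0.471109 + 0.298747 + 0.530647 = 1.300503

H = 1.3005 bits/symbol


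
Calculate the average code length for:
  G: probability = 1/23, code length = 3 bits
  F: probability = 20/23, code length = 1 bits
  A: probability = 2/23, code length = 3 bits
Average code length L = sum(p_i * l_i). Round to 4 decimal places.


Weighted contributions p_i * l_i:
  G: (1/23) * 3 = 3/23
  F: (20/23) * 1 = 20/23
  A: (2/23) * 3 = 6/23
Sum = (3 + 20 + 6)/23 = 29/23

L = 29/23 = 1.2609 bits/symbol


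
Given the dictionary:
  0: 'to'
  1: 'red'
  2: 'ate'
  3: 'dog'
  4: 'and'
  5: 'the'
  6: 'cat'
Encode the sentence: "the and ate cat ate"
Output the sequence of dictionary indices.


Look up each word in the dictionary:
  'the' -> 5
  'and' -> 4
  'ate' -> 2
  'cat' -> 6
  'ate' -> 2

Encoded: [5, 4, 2, 6, 2]


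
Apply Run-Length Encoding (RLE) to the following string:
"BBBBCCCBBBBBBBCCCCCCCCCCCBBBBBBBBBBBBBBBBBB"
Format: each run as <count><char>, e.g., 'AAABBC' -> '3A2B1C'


Scanning runs left to right:
  i=0: run of 'B' x 4 -> '4B'
  i=4: run of 'C' x 3 -> '3C'
  i=7: run of 'B' x 7 -> '7B'
  i=14: run of 'C' x 11 -> '11C'
  i=25: run of 'B' x 18 -> '18B'

RLE = 4B3C7B11C18B


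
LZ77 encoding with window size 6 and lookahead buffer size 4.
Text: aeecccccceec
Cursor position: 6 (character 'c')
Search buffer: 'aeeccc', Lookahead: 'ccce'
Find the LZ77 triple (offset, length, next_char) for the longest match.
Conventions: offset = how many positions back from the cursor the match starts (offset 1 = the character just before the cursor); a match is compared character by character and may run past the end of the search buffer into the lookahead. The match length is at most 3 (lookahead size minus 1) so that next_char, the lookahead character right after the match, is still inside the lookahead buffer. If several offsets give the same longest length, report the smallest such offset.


Try each offset into the search buffer:
  offset=1 (pos 5, char 'c'): match length 3
  offset=2 (pos 4, char 'c'): match length 3
  offset=3 (pos 3, char 'c'): match length 3
  offset=4 (pos 2, char 'e'): match length 0
  offset=5 (pos 1, char 'e'): match length 0
  offset=6 (pos 0, char 'a'): match length 0
Longest match has length 3, found at offsets 1, 2, 3; take the smallest, offset 1.
next_char = character at position 6 + 3 = 9 -> 'e'

Best match: offset=1, length=3 (matching 'ccc' starting at position 5)
LZ77 triple: (1, 3, 'e')


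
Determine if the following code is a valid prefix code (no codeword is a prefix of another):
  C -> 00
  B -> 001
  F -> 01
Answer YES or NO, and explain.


Checking each pair (does one codeword prefix another?):
  C='00' vs B='001': prefix -- VIOLATION

NO -- this is NOT a valid prefix code. C (00) is a prefix of B (001).


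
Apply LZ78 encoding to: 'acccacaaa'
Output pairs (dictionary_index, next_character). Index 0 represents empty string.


LZ78 encoding steps:
Dictionary: {0: ''}
Step 1: w='' (idx 0), next='a' -> output (0, 'a'), add 'a' as idx 1
Step 2: w='' (idx 0), next='c' -> output (0, 'c'), add 'c' as idx 2
Step 3: w='c' (idx 2), next='c' -> output (2, 'c'), add 'cc' as idx 3
Step 4: w='a' (idx 1), next='c' -> output (1, 'c'), add 'ac' as idx 4
Step 5: w='a' (idx 1), next='a' -> output (1, 'a'), add 'aa' as idx 5
Step 6: w='a' (idx 1), end of input -> output (1, '')


Encoded: [(0, 'a'), (0, 'c'), (2, 'c'), (1, 'c'), (1, 'a'), (1, '')]


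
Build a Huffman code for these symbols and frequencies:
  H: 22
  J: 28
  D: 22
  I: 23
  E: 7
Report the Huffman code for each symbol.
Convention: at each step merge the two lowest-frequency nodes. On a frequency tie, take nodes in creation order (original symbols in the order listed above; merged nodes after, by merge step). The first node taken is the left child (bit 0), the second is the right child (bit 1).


Huffman tree construction:
Step 1: Merge E(7) + H(22) = 29
Step 2: Merge D(22) + I(23) = 45
Step 3: Merge J(28) + (E+H)(29) = 57
Step 4: Merge (D+I)(45) + (J+(E+H))(57) = 102
Read each symbol's code off the tree from the root (left child = 0, right child = 1).

Codes:
  H: 111 (length 3)
  J: 10 (length 2)
  D: 00 (length 2)
  I: 01 (length 2)
  E: 110 (length 3)
Average code length: 233/102 = 2.2843 bits/symbol


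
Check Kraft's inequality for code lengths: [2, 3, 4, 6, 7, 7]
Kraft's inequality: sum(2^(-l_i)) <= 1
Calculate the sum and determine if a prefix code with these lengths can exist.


Sum = 2^(-2) + 2^(-3) + 2^(-4) + 2^(-6) + 2^(-7) + 2^(-7)
    = 0.25 + 0.125 + 0.0625 + 0.015625 + 0.0078125 + 0.0078125
    = 60/128 = 0.46875
Since 0.46875 <= 1, Kraft's inequality IS satisfied.
A prefix code with these lengths CAN exist.

Kraft sum = 0.46875. Satisfied.


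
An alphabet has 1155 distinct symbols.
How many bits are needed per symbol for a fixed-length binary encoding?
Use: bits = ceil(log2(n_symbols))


log2(1155) = 10.1737
Bracket: 2^10 = 1024 < 1155 <= 2^11 = 2048
So ceil(log2(1155)) = 11

bits = ceil(log2(1155)) = ceil(10.1737) = 11 bits


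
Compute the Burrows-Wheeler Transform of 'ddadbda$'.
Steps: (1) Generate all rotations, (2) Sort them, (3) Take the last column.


Rotations (sorted):
  0: $ddadbda -> last char: a
  1: a$ddadbd -> last char: d
  2: adbda$dd -> last char: d
  3: bda$ddad -> last char: d
  4: da$ddadb -> last char: b
  5: dadbda$d -> last char: d
  6: dbda$dda -> last char: a
  7: ddadbda$ -> last char: $


BWT = adddbda$


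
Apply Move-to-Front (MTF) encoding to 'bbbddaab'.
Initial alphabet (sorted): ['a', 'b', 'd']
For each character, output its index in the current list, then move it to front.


MTF encoding:
'b': index 1 in ['a', 'b', 'd'] -> ['b', 'a', 'd']
'b': index 0 in ['b', 'a', 'd'] -> ['b', 'a', 'd']
'b': index 0 in ['b', 'a', 'd'] -> ['b', 'a', 'd']
'd': index 2 in ['b', 'a', 'd'] -> ['d', 'b', 'a']
'd': index 0 in ['d', 'b', 'a'] -> ['d', 'b', 'a']
'a': index 2 in ['d', 'b', 'a'] -> ['a', 'd', 'b']
'a': index 0 in ['a', 'd', 'b'] -> ['a', 'd', 'b']
'b': index 2 in ['a', 'd', 'b'] -> ['b', 'a', 'd']


Output: [1, 0, 0, 2, 0, 2, 0, 2]


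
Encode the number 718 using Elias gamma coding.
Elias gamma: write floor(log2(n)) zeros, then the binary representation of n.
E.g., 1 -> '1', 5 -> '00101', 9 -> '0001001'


num_bits = floor(log2(718)) + 1 = 10
leading_zeros = num_bits - 1 = 9
binary(718) = 1011001110

Elias gamma(718) = '000000000' + '1011001110' = 0000000001011001110 (19 bits)


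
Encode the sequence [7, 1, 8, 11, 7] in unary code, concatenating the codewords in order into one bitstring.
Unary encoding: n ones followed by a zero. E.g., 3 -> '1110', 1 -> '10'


Encode each number as n ones followed by a terminating 0:
  7 -> 11111110 (8 bits)
  1 -> 10 (2 bits)
  8 -> 111111110 (9 bits)
  11 -> 111111111110 (12 bits)
  7 -> 11111110 (8 bits)
Total length = 8 + 2 + 9 + 12 + 8 = 39 bits.

Unary([7, 1, 8, 11, 7]) = 111111101011111111011111111111011111110 (39 bits)


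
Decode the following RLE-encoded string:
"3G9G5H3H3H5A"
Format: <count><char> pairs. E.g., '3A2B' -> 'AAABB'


Expanding each <count><char> pair:
  3G -> 'GGG'
  9G -> 'GGGGGGGGG'
  5H -> 'HHHHH'
  3H -> 'HHH'
  3H -> 'HHH'
  5A -> 'AAAAA'

Decoded = GGGGGGGGGGGGHHHHHHHHHHHAAAAA


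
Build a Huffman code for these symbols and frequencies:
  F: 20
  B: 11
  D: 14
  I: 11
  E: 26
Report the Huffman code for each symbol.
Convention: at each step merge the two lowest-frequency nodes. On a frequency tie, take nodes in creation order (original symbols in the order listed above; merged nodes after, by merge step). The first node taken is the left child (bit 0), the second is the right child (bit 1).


Huffman tree construction:
Step 1: Merge B(11) + I(11) = 22
Step 2: Merge D(14) + F(20) = 34
Step 3: Merge (B+I)(22) + E(26) = 48
Step 4: Merge (D+F)(34) + ((B+I)+E)(48) = 82
Read each symbol's code off the tree from the root (left child = 0, right child = 1).

Codes:
  F: 01 (length 2)
  B: 100 (length 3)
  D: 00 (length 2)
  I: 101 (length 3)
  E: 11 (length 2)
Average code length: 186/82 = 2.2683 bits/symbol


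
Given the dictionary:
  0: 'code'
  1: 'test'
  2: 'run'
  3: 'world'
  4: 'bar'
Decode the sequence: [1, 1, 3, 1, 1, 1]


Look up each index in the dictionary:
  1 -> 'test'
  1 -> 'test'
  3 -> 'world'
  1 -> 'test'
  1 -> 'test'
  1 -> 'test'

Decoded: "test test world test test test"


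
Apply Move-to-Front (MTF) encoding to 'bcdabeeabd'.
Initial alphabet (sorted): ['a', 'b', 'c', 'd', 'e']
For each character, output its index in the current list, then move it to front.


MTF encoding:
'b': index 1 in ['a', 'b', 'c', 'd', 'e'] -> ['b', 'a', 'c', 'd', 'e']
'c': index 2 in ['b', 'a', 'c', 'd', 'e'] -> ['c', 'b', 'a', 'd', 'e']
'd': index 3 in ['c', 'b', 'a', 'd', 'e'] -> ['d', 'c', 'b', 'a', 'e']
'a': index 3 in ['d', 'c', 'b', 'a', 'e'] -> ['a', 'd', 'c', 'b', 'e']
'b': index 3 in ['a', 'd', 'c', 'b', 'e'] -> ['b', 'a', 'd', 'c', 'e']
'e': index 4 in ['b', 'a', 'd', 'c', 'e'] -> ['e', 'b', 'a', 'd', 'c']
'e': index 0 in ['e', 'b', 'a', 'd', 'c'] -> ['e', 'b', 'a', 'd', 'c']
'a': index 2 in ['e', 'b', 'a', 'd', 'c'] -> ['a', 'e', 'b', 'd', 'c']
'b': index 2 in ['a', 'e', 'b', 'd', 'c'] -> ['b', 'a', 'e', 'd', 'c']
'd': index 3 in ['b', 'a', 'e', 'd', 'c'] -> ['d', 'b', 'a', 'e', 'c']


Output: [1, 2, 3, 3, 3, 4, 0, 2, 2, 3]


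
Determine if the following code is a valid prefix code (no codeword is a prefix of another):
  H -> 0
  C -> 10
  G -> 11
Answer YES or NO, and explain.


Checking each pair (does one codeword prefix another?):
  H='0' vs C='10': no prefix
  H='0' vs G='11': no prefix
  C='10' vs H='0': no prefix
  C='10' vs G='11': no prefix
  G='11' vs H='0': no prefix
  G='11' vs C='10': no prefix
No violation found over all pairs.

YES -- this is a valid prefix code. No codeword is a prefix of any other codeword.


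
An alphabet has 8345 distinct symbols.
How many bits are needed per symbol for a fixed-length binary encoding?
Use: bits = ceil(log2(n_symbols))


log2(8345) = 13.0267
Bracket: 2^13 = 8192 < 8345 <= 2^14 = 16384
So ceil(log2(8345)) = 14

bits = ceil(log2(8345)) = ceil(13.0267) = 14 bits


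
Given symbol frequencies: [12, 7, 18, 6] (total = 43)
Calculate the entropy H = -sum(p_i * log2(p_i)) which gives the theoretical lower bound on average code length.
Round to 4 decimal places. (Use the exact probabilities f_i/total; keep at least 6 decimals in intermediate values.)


Per-symbol terms -p_i * log2(p_i) with p_i = f_i/43:
  p = 12/43 = 0.279070: log2(p) = -1.841302, -p*log2(p) = 0.513852
  p = 7/43 = 0.162791: log2(p) = -2.618910, -p*log2(p) = 0.426334
  p = 18/43 = 0.418605: log2(p) = -1.256340, -p*log2(p) = 0.525910
  p = 6/43 = 0.139535: log2(p) = -2.841302, -p*log2(p) = 0.396461
H = 0.513852 + 0.426334 + 0.525910 + 0.396461 = 1.862557

H = 1.8626 bits/symbol


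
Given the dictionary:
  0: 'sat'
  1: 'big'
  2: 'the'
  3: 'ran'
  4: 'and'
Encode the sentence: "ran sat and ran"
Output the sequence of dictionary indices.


Look up each word in the dictionary:
  'ran' -> 3
  'sat' -> 0
  'and' -> 4
  'ran' -> 3

Encoded: [3, 0, 4, 3]


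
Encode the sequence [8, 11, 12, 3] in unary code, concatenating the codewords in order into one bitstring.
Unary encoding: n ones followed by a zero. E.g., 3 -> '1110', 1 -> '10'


Encode each number as n ones followed by a terminating 0:
  8 -> 111111110 (9 bits)
  11 -> 111111111110 (12 bits)
  12 -> 1111111111110 (13 bits)
  3 -> 1110 (4 bits)
Total length = 9 + 12 + 13 + 4 = 38 bits.

Unary([8, 11, 12, 3]) = 11111111011111111111011111111111101110 (38 bits)


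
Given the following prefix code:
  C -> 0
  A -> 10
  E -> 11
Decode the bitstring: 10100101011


Decoding step by step:
Bits 10 -> A
Bits 10 -> A
Bits 0 -> C
Bits 10 -> A
Bits 10 -> A
Bits 11 -> E


Decoded message: AACAAE


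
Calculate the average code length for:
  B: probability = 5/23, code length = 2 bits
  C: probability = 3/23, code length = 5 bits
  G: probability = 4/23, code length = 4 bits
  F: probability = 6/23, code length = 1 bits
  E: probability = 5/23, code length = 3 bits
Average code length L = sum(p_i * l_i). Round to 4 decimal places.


Weighted contributions p_i * l_i:
  B: (5/23) * 2 = 10/23
  C: (3/23) * 5 = 15/23
  G: (4/23) * 4 = 16/23
  F: (6/23) * 1 = 6/23
  E: (5/23) * 3 = 15/23
Sum = (10 + 15 + 16 + 6 + 15)/23 = 62/23

L = 62/23 = 2.6957 bits/symbol


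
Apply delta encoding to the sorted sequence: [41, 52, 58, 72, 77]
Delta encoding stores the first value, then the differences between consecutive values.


First value: 41
Deltas:
  52 - 41 = 11
  58 - 52 = 6
  72 - 58 = 14
  77 - 72 = 5


Delta encoded: [41, 11, 6, 14, 5]


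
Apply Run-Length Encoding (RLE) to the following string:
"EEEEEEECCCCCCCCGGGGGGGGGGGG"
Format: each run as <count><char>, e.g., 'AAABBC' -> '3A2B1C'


Scanning runs left to right:
  i=0: run of 'E' x 7 -> '7E'
  i=7: run of 'C' x 8 -> '8C'
  i=15: run of 'G' x 12 -> '12G'

RLE = 7E8C12G


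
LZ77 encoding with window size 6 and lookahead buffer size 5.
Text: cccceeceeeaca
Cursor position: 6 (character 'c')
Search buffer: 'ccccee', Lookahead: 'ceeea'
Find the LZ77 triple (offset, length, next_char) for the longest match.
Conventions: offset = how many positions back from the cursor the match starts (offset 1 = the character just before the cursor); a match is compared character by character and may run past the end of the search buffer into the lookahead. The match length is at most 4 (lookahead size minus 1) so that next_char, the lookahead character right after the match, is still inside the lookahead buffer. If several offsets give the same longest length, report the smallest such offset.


Try each offset into the search buffer:
  offset=1 (pos 5, char 'e'): match length 0
  offset=2 (pos 4, char 'e'): match length 0
  offset=3 (pos 3, char 'c'): match length 3
  offset=4 (pos 2, char 'c'): match length 1
  offset=5 (pos 1, char 'c'): match length 1
  offset=6 (pos 0, char 'c'): match length 1
Longest match has length 3 at offset 3.
next_char = character at position 6 + 3 = 9 -> 'e'

Best match: offset=3, length=3 (matching 'cee' starting at position 3)
LZ77 triple: (3, 3, 'e')


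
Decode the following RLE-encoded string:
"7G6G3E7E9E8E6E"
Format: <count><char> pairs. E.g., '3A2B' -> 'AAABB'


Expanding each <count><char> pair:
  7G -> 'GGGGGGG'
  6G -> 'GGGGGG'
  3E -> 'EEE'
  7E -> 'EEEEEEE'
  9E -> 'EEEEEEEEE'
  8E -> 'EEEEEEEE'
  6E -> 'EEEEEE'

Decoded = GGGGGGGGGGGGGEEEEEEEEEEEEEEEEEEEEEEEEEEEEEEEEE


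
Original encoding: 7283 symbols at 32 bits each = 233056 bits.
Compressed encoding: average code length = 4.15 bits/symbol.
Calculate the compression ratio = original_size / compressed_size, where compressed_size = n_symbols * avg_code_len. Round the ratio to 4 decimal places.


original_size = n_symbols * orig_bits = 7283 * 32 = 233056 bits
compressed_size = n_symbols * avg_code_len = 7283 * 4.15 = 30224.45 bits
ratio = original_size / compressed_size = 233056 / 30224.45 = 7.7108

Compression ratio = 7.7108


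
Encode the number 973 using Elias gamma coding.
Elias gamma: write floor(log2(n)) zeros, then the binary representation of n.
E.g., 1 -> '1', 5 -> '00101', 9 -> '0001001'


num_bits = floor(log2(973)) + 1 = 10
leading_zeros = num_bits - 1 = 9
binary(973) = 1111001101

Elias gamma(973) = '000000000' + '1111001101' = 0000000001111001101 (19 bits)


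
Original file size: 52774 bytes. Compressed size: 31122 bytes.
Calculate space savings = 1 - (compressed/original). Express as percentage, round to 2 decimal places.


ratio = compressed/original = 31122/52774 = 0.589722
savings = 1 - ratio = 1 - 0.589722 = 0.410278
as a percentage: 0.410278 * 100 = 41.03%

Space savings = 1 - 31122/52774 = 41.03%


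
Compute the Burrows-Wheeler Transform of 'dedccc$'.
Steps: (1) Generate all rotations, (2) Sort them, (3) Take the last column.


Rotations (sorted):
  0: $dedccc -> last char: c
  1: c$dedcc -> last char: c
  2: cc$dedc -> last char: c
  3: ccc$ded -> last char: d
  4: dccc$de -> last char: e
  5: dedccc$ -> last char: $
  6: edccc$d -> last char: d


BWT = cccde$d


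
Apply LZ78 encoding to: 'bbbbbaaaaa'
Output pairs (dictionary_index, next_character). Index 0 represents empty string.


LZ78 encoding steps:
Dictionary: {0: ''}
Step 1: w='' (idx 0), next='b' -> output (0, 'b'), add 'b' as idx 1
Step 2: w='b' (idx 1), next='b' -> output (1, 'b'), add 'bb' as idx 2
Step 3: w='bb' (idx 2), next='a' -> output (2, 'a'), add 'bba' as idx 3
Step 4: w='' (idx 0), next='a' -> output (0, 'a'), add 'a' as idx 4
Step 5: w='a' (idx 4), next='a' -> output (4, 'a'), add 'aa' as idx 5
Step 6: w='a' (idx 4), end of input -> output (4, '')


Encoded: [(0, 'b'), (1, 'b'), (2, 'a'), (0, 'a'), (4, 'a'), (4, '')]


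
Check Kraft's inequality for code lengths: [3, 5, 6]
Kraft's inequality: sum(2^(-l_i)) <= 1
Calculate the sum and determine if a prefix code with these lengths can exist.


Sum = 2^(-3) + 2^(-5) + 2^(-6)
    = 0.125 + 0.03125 + 0.015625
    = 11/64 = 0.171875
Since 0.171875 <= 1, Kraft's inequality IS satisfied.
A prefix code with these lengths CAN exist.

Kraft sum = 0.171875. Satisfied.


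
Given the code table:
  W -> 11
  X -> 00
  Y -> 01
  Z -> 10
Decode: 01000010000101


Decoding:
01 -> Y
00 -> X
00 -> X
10 -> Z
00 -> X
01 -> Y
01 -> Y


Result: YXXZXYY


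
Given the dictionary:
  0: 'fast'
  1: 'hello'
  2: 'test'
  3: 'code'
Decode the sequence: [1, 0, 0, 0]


Look up each index in the dictionary:
  1 -> 'hello'
  0 -> 'fast'
  0 -> 'fast'
  0 -> 'fast'

Decoded: "hello fast fast fast"


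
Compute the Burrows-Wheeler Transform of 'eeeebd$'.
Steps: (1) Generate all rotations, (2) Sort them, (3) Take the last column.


Rotations (sorted):
  0: $eeeebd -> last char: d
  1: bd$eeee -> last char: e
  2: d$eeeeb -> last char: b
  3: ebd$eee -> last char: e
  4: eebd$ee -> last char: e
  5: eeebd$e -> last char: e
  6: eeeebd$ -> last char: $


BWT = debeee$


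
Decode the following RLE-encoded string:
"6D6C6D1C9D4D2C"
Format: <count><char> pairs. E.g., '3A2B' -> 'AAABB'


Expanding each <count><char> pair:
  6D -> 'DDDDDD'
  6C -> 'CCCCCC'
  6D -> 'DDDDDD'
  1C -> 'C'
  9D -> 'DDDDDDDDD'
  4D -> 'DDDD'
  2C -> 'CC'

Decoded = DDDDDDCCCCCCDDDDDDCDDDDDDDDDDDDDCC


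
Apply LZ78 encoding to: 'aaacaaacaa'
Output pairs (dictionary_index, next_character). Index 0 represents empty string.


LZ78 encoding steps:
Dictionary: {0: ''}
Step 1: w='' (idx 0), next='a' -> output (0, 'a'), add 'a' as idx 1
Step 2: w='a' (idx 1), next='a' -> output (1, 'a'), add 'aa' as idx 2
Step 3: w='' (idx 0), next='c' -> output (0, 'c'), add 'c' as idx 3
Step 4: w='aa' (idx 2), next='a' -> output (2, 'a'), add 'aaa' as idx 4
Step 5: w='c' (idx 3), next='a' -> output (3, 'a'), add 'ca' as idx 5
Step 6: w='a' (idx 1), end of input -> output (1, '')


Encoded: [(0, 'a'), (1, 'a'), (0, 'c'), (2, 'a'), (3, 'a'), (1, '')]


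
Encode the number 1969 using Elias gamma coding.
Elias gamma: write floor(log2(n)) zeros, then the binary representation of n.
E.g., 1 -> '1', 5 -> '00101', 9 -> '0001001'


num_bits = floor(log2(1969)) + 1 = 11
leading_zeros = num_bits - 1 = 10
binary(1969) = 11110110001

Elias gamma(1969) = '0000000000' + '11110110001' = 000000000011110110001 (21 bits)


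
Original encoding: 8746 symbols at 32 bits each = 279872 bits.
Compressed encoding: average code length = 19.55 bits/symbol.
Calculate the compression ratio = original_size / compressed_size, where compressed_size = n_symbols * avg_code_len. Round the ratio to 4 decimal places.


original_size = n_symbols * orig_bits = 8746 * 32 = 279872 bits
compressed_size = n_symbols * avg_code_len = 8746 * 19.55 = 170984.3 bits
ratio = original_size / compressed_size = 279872 / 170984.3 = 1.6368

Compression ratio = 1.6368


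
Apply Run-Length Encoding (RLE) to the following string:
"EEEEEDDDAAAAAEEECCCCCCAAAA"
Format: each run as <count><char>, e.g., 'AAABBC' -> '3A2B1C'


Scanning runs left to right:
  i=0: run of 'E' x 5 -> '5E'
  i=5: run of 'D' x 3 -> '3D'
  i=8: run of 'A' x 5 -> '5A'
  i=13: run of 'E' x 3 -> '3E'
  i=16: run of 'C' x 6 -> '6C'
  i=22: run of 'A' x 4 -> '4A'

RLE = 5E3D5A3E6C4A


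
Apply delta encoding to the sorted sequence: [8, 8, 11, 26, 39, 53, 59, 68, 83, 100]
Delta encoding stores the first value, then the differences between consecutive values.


First value: 8
Deltas:
  8 - 8 = 0
  11 - 8 = 3
  26 - 11 = 15
  39 - 26 = 13
  53 - 39 = 14
  59 - 53 = 6
  68 - 59 = 9
  83 - 68 = 15
  100 - 83 = 17


Delta encoded: [8, 0, 3, 15, 13, 14, 6, 9, 15, 17]


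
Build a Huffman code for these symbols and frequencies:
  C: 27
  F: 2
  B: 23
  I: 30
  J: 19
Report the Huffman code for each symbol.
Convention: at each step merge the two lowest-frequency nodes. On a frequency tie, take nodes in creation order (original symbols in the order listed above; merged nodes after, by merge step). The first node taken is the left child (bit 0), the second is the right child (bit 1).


Huffman tree construction:
Step 1: Merge F(2) + J(19) = 21
Step 2: Merge (F+J)(21) + B(23) = 44
Step 3: Merge C(27) + I(30) = 57
Step 4: Merge ((F+J)+B)(44) + (C+I)(57) = 101
Read each symbol's code off the tree from the root (left child = 0, right child = 1).

Codes:
  C: 10 (length 2)
  F: 000 (length 3)
  B: 01 (length 2)
  I: 11 (length 2)
  J: 001 (length 3)
Average code length: 223/101 = 2.2079 bits/symbol


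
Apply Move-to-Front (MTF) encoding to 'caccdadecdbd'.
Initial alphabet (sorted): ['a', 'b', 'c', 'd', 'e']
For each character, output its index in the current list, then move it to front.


MTF encoding:
'c': index 2 in ['a', 'b', 'c', 'd', 'e'] -> ['c', 'a', 'b', 'd', 'e']
'a': index 1 in ['c', 'a', 'b', 'd', 'e'] -> ['a', 'c', 'b', 'd', 'e']
'c': index 1 in ['a', 'c', 'b', 'd', 'e'] -> ['c', 'a', 'b', 'd', 'e']
'c': index 0 in ['c', 'a', 'b', 'd', 'e'] -> ['c', 'a', 'b', 'd', 'e']
'd': index 3 in ['c', 'a', 'b', 'd', 'e'] -> ['d', 'c', 'a', 'b', 'e']
'a': index 2 in ['d', 'c', 'a', 'b', 'e'] -> ['a', 'd', 'c', 'b', 'e']
'd': index 1 in ['a', 'd', 'c', 'b', 'e'] -> ['d', 'a', 'c', 'b', 'e']
'e': index 4 in ['d', 'a', 'c', 'b', 'e'] -> ['e', 'd', 'a', 'c', 'b']
'c': index 3 in ['e', 'd', 'a', 'c', 'b'] -> ['c', 'e', 'd', 'a', 'b']
'd': index 2 in ['c', 'e', 'd', 'a', 'b'] -> ['d', 'c', 'e', 'a', 'b']
'b': index 4 in ['d', 'c', 'e', 'a', 'b'] -> ['b', 'd', 'c', 'e', 'a']
'd': index 1 in ['b', 'd', 'c', 'e', 'a'] -> ['d', 'b', 'c', 'e', 'a']


Output: [2, 1, 1, 0, 3, 2, 1, 4, 3, 2, 4, 1]


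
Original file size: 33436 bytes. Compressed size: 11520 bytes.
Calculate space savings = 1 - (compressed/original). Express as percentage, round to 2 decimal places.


ratio = compressed/original = 11520/33436 = 0.344539
savings = 1 - ratio = 1 - 0.344539 = 0.655461
as a percentage: 0.655461 * 100 = 65.55%

Space savings = 1 - 11520/33436 = 65.55%


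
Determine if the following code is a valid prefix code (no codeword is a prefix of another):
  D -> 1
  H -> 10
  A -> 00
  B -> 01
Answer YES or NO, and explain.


Checking each pair (does one codeword prefix another?):
  D='1' vs H='10': prefix -- VIOLATION

NO -- this is NOT a valid prefix code. D (1) is a prefix of H (10).


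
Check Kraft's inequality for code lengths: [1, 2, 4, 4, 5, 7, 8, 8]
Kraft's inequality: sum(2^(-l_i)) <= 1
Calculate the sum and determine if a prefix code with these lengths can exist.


Sum = 2^(-1) + 2^(-2) + 2^(-4) + 2^(-4) + 2^(-5) + 2^(-7) + 2^(-8) + 2^(-8)
    = 0.5 + 0.25 + 0.0625 + 0.0625 + 0.03125 + 0.0078125 + 0.00390625 + 0.00390625
    = 236/256 = 0.921875
Since 0.921875 <= 1, Kraft's inequality IS satisfied.
A prefix code with these lengths CAN exist.

Kraft sum = 0.921875. Satisfied.


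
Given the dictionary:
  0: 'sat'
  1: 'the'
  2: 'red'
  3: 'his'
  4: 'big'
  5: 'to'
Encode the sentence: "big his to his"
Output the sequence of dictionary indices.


Look up each word in the dictionary:
  'big' -> 4
  'his' -> 3
  'to' -> 5
  'his' -> 3

Encoded: [4, 3, 5, 3]


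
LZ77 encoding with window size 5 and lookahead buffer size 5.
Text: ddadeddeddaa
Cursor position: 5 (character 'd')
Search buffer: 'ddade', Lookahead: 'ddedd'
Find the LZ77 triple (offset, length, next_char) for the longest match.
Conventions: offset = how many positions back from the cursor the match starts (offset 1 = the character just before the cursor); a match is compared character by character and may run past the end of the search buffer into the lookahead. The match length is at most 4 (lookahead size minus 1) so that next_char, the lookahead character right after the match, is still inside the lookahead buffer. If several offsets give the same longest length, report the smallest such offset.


Try each offset into the search buffer:
  offset=1 (pos 4, char 'e'): match length 0
  offset=2 (pos 3, char 'd'): match length 1
  offset=3 (pos 2, char 'a'): match length 0
  offset=4 (pos 1, char 'd'): match length 1
  offset=5 (pos 0, char 'd'): match length 2
Longest match has length 2 at offset 5.
next_char = character at position 5 + 2 = 7 -> 'e'

Best match: offset=5, length=2 (matching 'dd' starting at position 0)
LZ77 triple: (5, 2, 'e')


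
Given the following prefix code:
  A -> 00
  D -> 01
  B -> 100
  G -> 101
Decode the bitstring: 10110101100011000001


Decoding step by step:
Bits 101 -> G
Bits 101 -> G
Bits 01 -> D
Bits 100 -> B
Bits 01 -> D
Bits 100 -> B
Bits 00 -> A
Bits 01 -> D


Decoded message: GGDBDBAD


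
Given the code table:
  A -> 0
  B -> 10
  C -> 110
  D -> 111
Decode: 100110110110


Decoding:
10 -> B
0 -> A
110 -> C
110 -> C
110 -> C


Result: BACCC


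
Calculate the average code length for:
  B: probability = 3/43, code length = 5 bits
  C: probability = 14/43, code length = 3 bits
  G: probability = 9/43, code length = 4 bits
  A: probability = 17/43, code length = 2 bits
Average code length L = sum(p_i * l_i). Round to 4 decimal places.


Weighted contributions p_i * l_i:
  B: (3/43) * 5 = 15/43
  C: (14/43) * 3 = 42/43
  G: (9/43) * 4 = 36/43
  A: (17/43) * 2 = 34/43
Sum = (15 + 42 + 36 + 34)/43 = 127/43

L = 127/43 = 2.9535 bits/symbol


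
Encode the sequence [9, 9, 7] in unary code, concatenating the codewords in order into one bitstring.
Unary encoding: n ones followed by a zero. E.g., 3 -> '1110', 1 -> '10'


Encode each number as n ones followed by a terminating 0:
  9 -> 1111111110 (10 bits)
  9 -> 1111111110 (10 bits)
  7 -> 11111110 (8 bits)
Total length = 10 + 10 + 8 = 28 bits.

Unary([9, 9, 7]) = 1111111110111111111011111110 (28 bits)


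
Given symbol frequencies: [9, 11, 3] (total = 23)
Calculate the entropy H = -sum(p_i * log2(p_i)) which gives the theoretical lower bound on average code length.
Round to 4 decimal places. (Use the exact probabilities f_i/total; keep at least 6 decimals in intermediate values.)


Per-symbol terms -p_i * log2(p_i) with p_i = f_i/23:
  p = 9/23 = 0.391304: log2(p) = -1.353637, -p*log2(p) = 0.529684
  p = 11/23 = 0.478261: log2(p) = -1.064130, -p*log2(p) = 0.508932
  p = 3/23 = 0.130435: log2(p) = -2.938599, -p*log2(p) = 0.383296
H = 0.529684 + 0.508932 + 0.383296 = 1.421912

H = 1.4219 bits/symbol


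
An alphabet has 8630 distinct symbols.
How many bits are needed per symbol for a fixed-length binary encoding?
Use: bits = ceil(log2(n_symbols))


log2(8630) = 13.0751
Bracket: 2^13 = 8192 < 8630 <= 2^14 = 16384
So ceil(log2(8630)) = 14

bits = ceil(log2(8630)) = ceil(13.0751) = 14 bits
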